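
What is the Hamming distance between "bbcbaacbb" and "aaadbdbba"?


Comparing "bbcbaacbb" and "aaadbdbba" position by position:
  Position 0: 'b' vs 'a' => differ
  Position 1: 'b' vs 'a' => differ
  Position 2: 'c' vs 'a' => differ
  Position 3: 'b' vs 'd' => differ
  Position 4: 'a' vs 'b' => differ
  Position 5: 'a' vs 'd' => differ
  Position 6: 'c' vs 'b' => differ
  Position 7: 'b' vs 'b' => same
  Position 8: 'b' vs 'a' => differ
Total differences (Hamming distance): 8

8


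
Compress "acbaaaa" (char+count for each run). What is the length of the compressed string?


Input: acbaaaa
Runs:
  'a' x 1 => "a1"
  'c' x 1 => "c1"
  'b' x 1 => "b1"
  'a' x 4 => "a4"
Compressed: "a1c1b1a4"
Compressed length: 8

8


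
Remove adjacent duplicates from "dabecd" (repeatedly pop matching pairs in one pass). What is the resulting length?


Input: dabecd
Stack-based adjacent duplicate removal:
  Read 'd': push. Stack: d
  Read 'a': push. Stack: da
  Read 'b': push. Stack: dab
  Read 'e': push. Stack: dabe
  Read 'c': push. Stack: dabec
  Read 'd': push. Stack: dabecd
Final stack: "dabecd" (length 6)

6


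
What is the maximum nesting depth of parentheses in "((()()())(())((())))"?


Input: "((()()())(())((())))"
Tracking depth:
  Position 0 '(': depth becomes 1
  Position 1 '(': depth becomes 2
  Position 2 '(': depth becomes 3
  Position 3 ')': depth becomes 2
  Position 4 '(': depth becomes 3
  Position 5 ')': depth becomes 2
  Position 6 '(': depth becomes 3
  Position 7 ')': depth becomes 2
  Position 8 ')': depth becomes 1
  Position 9 '(': depth becomes 2
  Position 10 '(': depth becomes 3
  Position 11 ')': depth becomes 2
  Position 12 ')': depth becomes 1
  Position 13 '(': depth becomes 2
  Position 14 '(': depth becomes 3
  Position 15 '(': depth becomes 4
  Position 16 ')': depth becomes 3
  Position 17 ')': depth becomes 2
  Position 18 ')': depth becomes 1
  Position 19 ')': depth becomes 0
Maximum depth reached: 4

4


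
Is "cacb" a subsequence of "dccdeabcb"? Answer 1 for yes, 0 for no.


Check if "cacb" is a subsequence of "dccdeabcb"
Greedy scan:
  Position 0 ('d'): no match needed
  Position 1 ('c'): matches sub[0] = 'c'
  Position 2 ('c'): no match needed
  Position 3 ('d'): no match needed
  Position 4 ('e'): no match needed
  Position 5 ('a'): matches sub[1] = 'a'
  Position 6 ('b'): no match needed
  Position 7 ('c'): matches sub[2] = 'c'
  Position 8 ('b'): matches sub[3] = 'b'
All 4 characters matched => is a subsequence

1


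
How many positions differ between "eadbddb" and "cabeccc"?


Comparing "eadbddb" and "cabeccc" position by position:
  Position 0: 'e' vs 'c' => DIFFER
  Position 1: 'a' vs 'a' => same
  Position 2: 'd' vs 'b' => DIFFER
  Position 3: 'b' vs 'e' => DIFFER
  Position 4: 'd' vs 'c' => DIFFER
  Position 5: 'd' vs 'c' => DIFFER
  Position 6: 'b' vs 'c' => DIFFER
Positions that differ: 6

6


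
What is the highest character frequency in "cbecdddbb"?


Input: cbecdddbb
Character counts:
  'b': 3
  'c': 2
  'd': 3
  'e': 1
Maximum frequency: 3

3


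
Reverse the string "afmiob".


Input: afmiob
Reading characters right to left:
  Position 5: 'b'
  Position 4: 'o'
  Position 3: 'i'
  Position 2: 'm'
  Position 1: 'f'
  Position 0: 'a'
Reversed: boimfa

boimfa


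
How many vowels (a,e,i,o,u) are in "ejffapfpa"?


Input: ejffapfpa
Checking each character:
  'e' at position 0: vowel (running total: 1)
  'j' at position 1: consonant
  'f' at position 2: consonant
  'f' at position 3: consonant
  'a' at position 4: vowel (running total: 2)
  'p' at position 5: consonant
  'f' at position 6: consonant
  'p' at position 7: consonant
  'a' at position 8: vowel (running total: 3)
Total vowels: 3

3


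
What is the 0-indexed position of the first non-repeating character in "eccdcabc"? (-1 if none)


Input: eccdcabc
Character frequencies:
  'a': 1
  'b': 1
  'c': 4
  'd': 1
  'e': 1
Scanning left to right for freq == 1:
  Position 0 ('e'): unique! => answer = 0

0


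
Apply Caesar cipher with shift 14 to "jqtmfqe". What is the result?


Caesar cipher: shift "jqtmfqe" by 14
  'j' (pos 9) + 14 = pos 23 = 'x'
  'q' (pos 16) + 14 = pos 4 = 'e'
  't' (pos 19) + 14 = pos 7 = 'h'
  'm' (pos 12) + 14 = pos 0 = 'a'
  'f' (pos 5) + 14 = pos 19 = 't'
  'q' (pos 16) + 14 = pos 4 = 'e'
  'e' (pos 4) + 14 = pos 18 = 's'
Result: xehates

xehates


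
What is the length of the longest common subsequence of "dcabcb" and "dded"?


LCS of "dcabcb" and "dded"
DP table:
           d    d    e    d
      0    0    0    0    0
  d   0    1    1    1    1
  c   0    1    1    1    1
  a   0    1    1    1    1
  b   0    1    1    1    1
  c   0    1    1    1    1
  b   0    1    1    1    1
LCS length = dp[6][4] = 1

1


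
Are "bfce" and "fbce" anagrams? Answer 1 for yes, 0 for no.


Strings: "bfce", "fbce"
Sorted first:  bcef
Sorted second: bcef
Sorted forms match => anagrams

1


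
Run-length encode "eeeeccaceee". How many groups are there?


Input: eeeeccaceee
Scanning for consecutive runs:
  Group 1: 'e' x 4 (positions 0-3)
  Group 2: 'c' x 2 (positions 4-5)
  Group 3: 'a' x 1 (positions 6-6)
  Group 4: 'c' x 1 (positions 7-7)
  Group 5: 'e' x 3 (positions 8-10)
Total groups: 5

5


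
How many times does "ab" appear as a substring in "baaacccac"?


Searching for "ab" in "baaacccac"
Scanning each position:
  Position 0: "ba" => no
  Position 1: "aa" => no
  Position 2: "aa" => no
  Position 3: "ac" => no
  Position 4: "cc" => no
  Position 5: "cc" => no
  Position 6: "ca" => no
  Position 7: "ac" => no
Total occurrences: 0

0


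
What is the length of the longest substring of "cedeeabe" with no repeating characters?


Input: "cedeeabe"
Sliding window (track last position of each char):
  Position 0 ('c'): window [0,0] length 1 -- new best
  Position 1 ('e'): window [0,1] length 2 -- new best
  Position 2 ('d'): window [0,2] length 3 -- new best
  Position 3 ('e'): repeat (last at 1), move window start to 2
  Position 3 ('e'): window [2,3] length 2
  Position 4 ('e'): repeat (last at 3), move window start to 4
  Position 4 ('e'): window [4,4] length 1
  Position 5 ('a'): window [4,5] length 2
  Position 6 ('b'): window [4,6] length 3
  Position 7 ('e'): repeat (last at 4), move window start to 5
  Position 7 ('e'): window [5,7] length 3
Longest substring with no repeats: "ced" with length 3

3


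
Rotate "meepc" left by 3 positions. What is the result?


Input: "meepc", rotate left by 3
First 3 characters: "mee"
Remaining characters: "pc"
Concatenate remaining + first: "pc" + "mee" = "pcmee"

pcmee


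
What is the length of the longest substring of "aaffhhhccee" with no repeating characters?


Input: "aaffhhhccee"
Sliding window (track last position of each char):
  Position 0 ('a'): window [0,0] length 1 -- new best
  Position 1 ('a'): repeat (last at 0), move window start to 1
  Position 1 ('a'): window [1,1] length 1
  Position 2 ('f'): window [1,2] length 2 -- new best
  Position 3 ('f'): repeat (last at 2), move window start to 3
  Position 3 ('f'): window [3,3] length 1
  Position 4 ('h'): window [3,4] length 2
  Position 5 ('h'): repeat (last at 4), move window start to 5
  Position 5 ('h'): window [5,5] length 1
  Position 6 ('h'): repeat (last at 5), move window start to 6
  Position 6 ('h'): window [6,6] length 1
  Position 7 ('c'): window [6,7] length 2
  Position 8 ('c'): repeat (last at 7), move window start to 8
  Position 8 ('c'): window [8,8] length 1
  Position 9 ('e'): window [8,9] length 2
  Position 10 ('e'): repeat (last at 9), move window start to 10
  Position 10 ('e'): window [10,10] length 1
Longest substring with no repeats: "af" with length 2

2


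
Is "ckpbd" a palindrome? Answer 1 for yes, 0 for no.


Input: ckpbd
Reversed: dbpkc
  Compare pos 0 ('c') with pos 4 ('d'): MISMATCH
  Compare pos 1 ('k') with pos 3 ('b'): MISMATCH
Result: not a palindrome

0


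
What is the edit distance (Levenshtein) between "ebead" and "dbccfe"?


Computing edit distance: "ebead" -> "dbccfe"
DP table:
           d    b    c    c    f    e
      0    1    2    3    4    5    6
  e   1    1    2    3    4    5    5
  b   2    2    1    2    3    4    5
  e   3    3    2    2    3    4    4
  a   4    4    3    3    3    4    5
  d   5    4    4    4    4    4    5
Edit distance = dp[5][6] = 5

5


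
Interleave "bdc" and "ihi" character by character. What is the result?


Interleaving "bdc" and "ihi":
  Position 0: 'b' from first, 'i' from second => "bi"
  Position 1: 'd' from first, 'h' from second => "dh"
  Position 2: 'c' from first, 'i' from second => "ci"
Result: bidhci

bidhci


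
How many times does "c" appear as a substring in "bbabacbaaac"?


Searching for "c" in "bbabacbaaac"
Scanning each position:
  Position 0: "b" => no
  Position 1: "b" => no
  Position 2: "a" => no
  Position 3: "b" => no
  Position 4: "a" => no
  Position 5: "c" => MATCH
  Position 6: "b" => no
  Position 7: "a" => no
  Position 8: "a" => no
  Position 9: "a" => no
  Position 10: "c" => MATCH
Total occurrences: 2

2


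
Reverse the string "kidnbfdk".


Input: kidnbfdk
Reading characters right to left:
  Position 7: 'k'
  Position 6: 'd'
  Position 5: 'f'
  Position 4: 'b'
  Position 3: 'n'
  Position 2: 'd'
  Position 1: 'i'
  Position 0: 'k'
Reversed: kdfbndik

kdfbndik


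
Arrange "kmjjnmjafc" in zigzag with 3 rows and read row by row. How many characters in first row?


Zigzag "kmjjnmjafc" into 3 rows:
Placing characters:
  'k' => row 0
  'm' => row 1
  'j' => row 2
  'j' => row 1
  'n' => row 0
  'm' => row 1
  'j' => row 2
  'a' => row 1
  'f' => row 0
  'c' => row 1
Rows:
  Row 0: "knf"
  Row 1: "mjmac"
  Row 2: "jj"
First row length: 3

3


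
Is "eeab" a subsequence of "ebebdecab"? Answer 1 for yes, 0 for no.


Check if "eeab" is a subsequence of "ebebdecab"
Greedy scan:
  Position 0 ('e'): matches sub[0] = 'e'
  Position 1 ('b'): no match needed
  Position 2 ('e'): matches sub[1] = 'e'
  Position 3 ('b'): no match needed
  Position 4 ('d'): no match needed
  Position 5 ('e'): no match needed
  Position 6 ('c'): no match needed
  Position 7 ('a'): matches sub[2] = 'a'
  Position 8 ('b'): matches sub[3] = 'b'
All 4 characters matched => is a subsequence

1


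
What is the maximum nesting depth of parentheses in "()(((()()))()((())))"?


Input: "()(((()()))()((())))"
Tracking depth:
  Position 0 '(': depth becomes 1
  Position 1 ')': depth becomes 0
  Position 2 '(': depth becomes 1
  Position 3 '(': depth becomes 2
  Position 4 '(': depth becomes 3
  Position 5 '(': depth becomes 4
  Position 6 ')': depth becomes 3
  Position 7 '(': depth becomes 4
  Position 8 ')': depth becomes 3
  Position 9 ')': depth becomes 2
  Position 10 ')': depth becomes 1
  Position 11 '(': depth becomes 2
  Position 12 ')': depth becomes 1
  Position 13 '(': depth becomes 2
  Position 14 '(': depth becomes 3
  Position 15 '(': depth becomes 4
  Position 16 ')': depth becomes 3
  Position 17 ')': depth becomes 2
  Position 18 ')': depth becomes 1
  Position 19 ')': depth becomes 0
Maximum depth reached: 4

4


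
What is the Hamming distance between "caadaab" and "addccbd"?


Comparing "caadaab" and "addccbd" position by position:
  Position 0: 'c' vs 'a' => differ
  Position 1: 'a' vs 'd' => differ
  Position 2: 'a' vs 'd' => differ
  Position 3: 'd' vs 'c' => differ
  Position 4: 'a' vs 'c' => differ
  Position 5: 'a' vs 'b' => differ
  Position 6: 'b' vs 'd' => differ
Total differences (Hamming distance): 7

7


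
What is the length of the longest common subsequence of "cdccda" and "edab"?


LCS of "cdccda" and "edab"
DP table:
           e    d    a    b
      0    0    0    0    0
  c   0    0    0    0    0
  d   0    0    1    1    1
  c   0    0    1    1    1
  c   0    0    1    1    1
  d   0    0    1    1    1
  a   0    0    1    2    2
LCS length = dp[6][4] = 2

2


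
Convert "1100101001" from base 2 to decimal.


Input: "1100101001" in base 2
Positional expansion:
  Digit '1' (value 1) x 2^9 = 512
  Digit '1' (value 1) x 2^8 = 256
  Digit '0' (value 0) x 2^7 = 0
  Digit '0' (value 0) x 2^6 = 0
  Digit '1' (value 1) x 2^5 = 32
  Digit '0' (value 0) x 2^4 = 0
  Digit '1' (value 1) x 2^3 = 8
  Digit '0' (value 0) x 2^2 = 0
  Digit '0' (value 0) x 2^1 = 0
  Digit '1' (value 1) x 2^0 = 1
Sum = 809

809


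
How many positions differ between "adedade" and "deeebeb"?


Comparing "adedade" and "deeebeb" position by position:
  Position 0: 'a' vs 'd' => DIFFER
  Position 1: 'd' vs 'e' => DIFFER
  Position 2: 'e' vs 'e' => same
  Position 3: 'd' vs 'e' => DIFFER
  Position 4: 'a' vs 'b' => DIFFER
  Position 5: 'd' vs 'e' => DIFFER
  Position 6: 'e' vs 'b' => DIFFER
Positions that differ: 6

6


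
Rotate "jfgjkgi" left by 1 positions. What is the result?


Input: "jfgjkgi", rotate left by 1
First 1 characters: "j"
Remaining characters: "fgjkgi"
Concatenate remaining + first: "fgjkgi" + "j" = "fgjkgij"

fgjkgij


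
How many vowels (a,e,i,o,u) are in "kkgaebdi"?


Input: kkgaebdi
Checking each character:
  'k' at position 0: consonant
  'k' at position 1: consonant
  'g' at position 2: consonant
  'a' at position 3: vowel (running total: 1)
  'e' at position 4: vowel (running total: 2)
  'b' at position 5: consonant
  'd' at position 6: consonant
  'i' at position 7: vowel (running total: 3)
Total vowels: 3

3


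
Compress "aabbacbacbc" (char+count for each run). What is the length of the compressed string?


Input: aabbacbacbc
Runs:
  'a' x 2 => "a2"
  'b' x 2 => "b2"
  'a' x 1 => "a1"
  'c' x 1 => "c1"
  'b' x 1 => "b1"
  'a' x 1 => "a1"
  'c' x 1 => "c1"
  'b' x 1 => "b1"
  'c' x 1 => "c1"
Compressed: "a2b2a1c1b1a1c1b1c1"
Compressed length: 18

18


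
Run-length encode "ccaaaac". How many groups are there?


Input: ccaaaac
Scanning for consecutive runs:
  Group 1: 'c' x 2 (positions 0-1)
  Group 2: 'a' x 4 (positions 2-5)
  Group 3: 'c' x 1 (positions 6-6)
Total groups: 3

3


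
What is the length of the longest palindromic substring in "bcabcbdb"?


Input: "bcabcbdb"
Checking substrings for palindromes:
  [3:6] "bcb" (len 3) => palindrome
  [5:8] "bdb" (len 3) => palindrome
Longest palindromic substring: "bcb" with length 3

3


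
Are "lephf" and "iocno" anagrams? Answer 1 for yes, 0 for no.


Strings: "lephf", "iocno"
Sorted first:  efhlp
Sorted second: cinoo
Differ at position 0: 'e' vs 'c' => not anagrams

0


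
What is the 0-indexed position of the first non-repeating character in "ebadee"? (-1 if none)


Input: ebadee
Character frequencies:
  'a': 1
  'b': 1
  'd': 1
  'e': 3
Scanning left to right for freq == 1:
  Position 0 ('e'): freq=3, skip
  Position 1 ('b'): unique! => answer = 1

1


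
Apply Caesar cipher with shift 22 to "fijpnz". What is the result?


Caesar cipher: shift "fijpnz" by 22
  'f' (pos 5) + 22 = pos 1 = 'b'
  'i' (pos 8) + 22 = pos 4 = 'e'
  'j' (pos 9) + 22 = pos 5 = 'f'
  'p' (pos 15) + 22 = pos 11 = 'l'
  'n' (pos 13) + 22 = pos 9 = 'j'
  'z' (pos 25) + 22 = pos 21 = 'v'
Result: befljv

befljv


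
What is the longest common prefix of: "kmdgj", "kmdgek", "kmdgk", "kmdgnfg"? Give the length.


Words: kmdgj, kmdgek, kmdgk, kmdgnfg
  Position 0: all 'k' => match
  Position 1: all 'm' => match
  Position 2: all 'd' => match
  Position 3: all 'g' => match
  Position 4: ('j', 'e', 'k', 'n') => mismatch, stop
LCP = "kmdg" (length 4)

4


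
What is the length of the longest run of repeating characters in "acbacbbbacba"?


Input: "acbacbbbacba"
Scanning for longest run:
  Position 1 ('c'): new char, reset run to 1
  Position 2 ('b'): new char, reset run to 1
  Position 3 ('a'): new char, reset run to 1
  Position 4 ('c'): new char, reset run to 1
  Position 5 ('b'): new char, reset run to 1
  Position 6 ('b'): continues run of 'b', length=2
  Position 7 ('b'): continues run of 'b', length=3
  Position 8 ('a'): new char, reset run to 1
  Position 9 ('c'): new char, reset run to 1
  Position 10 ('b'): new char, reset run to 1
  Position 11 ('a'): new char, reset run to 1
Longest run: 'b' with length 3

3


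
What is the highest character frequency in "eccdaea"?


Input: eccdaea
Character counts:
  'a': 2
  'c': 2
  'd': 1
  'e': 2
Maximum frequency: 2

2


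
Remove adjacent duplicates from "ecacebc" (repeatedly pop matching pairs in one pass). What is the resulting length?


Input: ecacebc
Stack-based adjacent duplicate removal:
  Read 'e': push. Stack: e
  Read 'c': push. Stack: ec
  Read 'a': push. Stack: eca
  Read 'c': push. Stack: ecac
  Read 'e': push. Stack: ecace
  Read 'b': push. Stack: ecaceb
  Read 'c': push. Stack: ecacebc
Final stack: "ecacebc" (length 7)

7


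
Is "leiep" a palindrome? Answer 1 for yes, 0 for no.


Input: leiep
Reversed: peiel
  Compare pos 0 ('l') with pos 4 ('p'): MISMATCH
  Compare pos 1 ('e') with pos 3 ('e'): match
Result: not a palindrome

0


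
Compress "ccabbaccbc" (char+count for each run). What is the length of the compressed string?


Input: ccabbaccbc
Runs:
  'c' x 2 => "c2"
  'a' x 1 => "a1"
  'b' x 2 => "b2"
  'a' x 1 => "a1"
  'c' x 2 => "c2"
  'b' x 1 => "b1"
  'c' x 1 => "c1"
Compressed: "c2a1b2a1c2b1c1"
Compressed length: 14

14


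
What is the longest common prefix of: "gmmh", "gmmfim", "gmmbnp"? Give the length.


Words: gmmh, gmmfim, gmmbnp
  Position 0: all 'g' => match
  Position 1: all 'm' => match
  Position 2: all 'm' => match
  Position 3: ('h', 'f', 'b') => mismatch, stop
LCP = "gmm" (length 3)

3


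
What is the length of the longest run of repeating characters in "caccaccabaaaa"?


Input: "caccaccabaaaa"
Scanning for longest run:
  Position 1 ('a'): new char, reset run to 1
  Position 2 ('c'): new char, reset run to 1
  Position 3 ('c'): continues run of 'c', length=2
  Position 4 ('a'): new char, reset run to 1
  Position 5 ('c'): new char, reset run to 1
  Position 6 ('c'): continues run of 'c', length=2
  Position 7 ('a'): new char, reset run to 1
  Position 8 ('b'): new char, reset run to 1
  Position 9 ('a'): new char, reset run to 1
  Position 10 ('a'): continues run of 'a', length=2
  Position 11 ('a'): continues run of 'a', length=3
  Position 12 ('a'): continues run of 'a', length=4
Longest run: 'a' with length 4

4


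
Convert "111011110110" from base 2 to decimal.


Input: "111011110110" in base 2
Positional expansion:
  Digit '1' (value 1) x 2^11 = 2048
  Digit '1' (value 1) x 2^10 = 1024
  Digit '1' (value 1) x 2^9 = 512
  Digit '0' (value 0) x 2^8 = 0
  Digit '1' (value 1) x 2^7 = 128
  Digit '1' (value 1) x 2^6 = 64
  Digit '1' (value 1) x 2^5 = 32
  Digit '1' (value 1) x 2^4 = 16
  Digit '0' (value 0) x 2^3 = 0
  Digit '1' (value 1) x 2^2 = 4
  Digit '1' (value 1) x 2^1 = 2
  Digit '0' (value 0) x 2^0 = 0
Sum = 3830

3830


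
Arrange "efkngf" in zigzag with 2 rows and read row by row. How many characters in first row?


Zigzag "efkngf" into 2 rows:
Placing characters:
  'e' => row 0
  'f' => row 1
  'k' => row 0
  'n' => row 1
  'g' => row 0
  'f' => row 1
Rows:
  Row 0: "ekg"
  Row 1: "fnf"
First row length: 3

3


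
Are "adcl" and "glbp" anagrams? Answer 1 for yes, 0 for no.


Strings: "adcl", "glbp"
Sorted first:  acdl
Sorted second: bglp
Differ at position 0: 'a' vs 'b' => not anagrams

0


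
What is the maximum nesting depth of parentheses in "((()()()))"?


Input: "((()()()))"
Tracking depth:
  Position 0 '(': depth becomes 1
  Position 1 '(': depth becomes 2
  Position 2 '(': depth becomes 3
  Position 3 ')': depth becomes 2
  Position 4 '(': depth becomes 3
  Position 5 ')': depth becomes 2
  Position 6 '(': depth becomes 3
  Position 7 ')': depth becomes 2
  Position 8 ')': depth becomes 1
  Position 9 ')': depth becomes 0
Maximum depth reached: 3

3


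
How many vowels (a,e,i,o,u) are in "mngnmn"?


Input: mngnmn
Checking each character:
  'm' at position 0: consonant
  'n' at position 1: consonant
  'g' at position 2: consonant
  'n' at position 3: consonant
  'm' at position 4: consonant
  'n' at position 5: consonant
Total vowels: 0

0


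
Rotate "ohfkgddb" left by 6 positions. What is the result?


Input: "ohfkgddb", rotate left by 6
First 6 characters: "ohfkgd"
Remaining characters: "db"
Concatenate remaining + first: "db" + "ohfkgd" = "dbohfkgd"

dbohfkgd


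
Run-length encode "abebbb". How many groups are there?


Input: abebbb
Scanning for consecutive runs:
  Group 1: 'a' x 1 (positions 0-0)
  Group 2: 'b' x 1 (positions 1-1)
  Group 3: 'e' x 1 (positions 2-2)
  Group 4: 'b' x 3 (positions 3-5)
Total groups: 4

4


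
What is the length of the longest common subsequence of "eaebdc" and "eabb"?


LCS of "eaebdc" and "eabb"
DP table:
           e    a    b    b
      0    0    0    0    0
  e   0    1    1    1    1
  a   0    1    2    2    2
  e   0    1    2    2    2
  b   0    1    2    3    3
  d   0    1    2    3    3
  c   0    1    2    3    3
LCS length = dp[6][4] = 3

3


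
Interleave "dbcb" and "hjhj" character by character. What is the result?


Interleaving "dbcb" and "hjhj":
  Position 0: 'd' from first, 'h' from second => "dh"
  Position 1: 'b' from first, 'j' from second => "bj"
  Position 2: 'c' from first, 'h' from second => "ch"
  Position 3: 'b' from first, 'j' from second => "bj"
Result: dhbjchbj

dhbjchbj


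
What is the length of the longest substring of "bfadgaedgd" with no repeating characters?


Input: "bfadgaedgd"
Sliding window (track last position of each char):
  Position 0 ('b'): window [0,0] length 1 -- new best
  Position 1 ('f'): window [0,1] length 2 -- new best
  Position 2 ('a'): window [0,2] length 3 -- new best
  Position 3 ('d'): window [0,3] length 4 -- new best
  Position 4 ('g'): window [0,4] length 5 -- new best
  Position 5 ('a'): repeat (last at 2), move window start to 3
  Position 5 ('a'): window [3,5] length 3
  Position 6 ('e'): window [3,6] length 4
  Position 7 ('d'): repeat (last at 3), move window start to 4
  Position 7 ('d'): window [4,7] length 4
  Position 8 ('g'): repeat (last at 4), move window start to 5
  Position 8 ('g'): window [5,8] length 4
  Position 9 ('d'): repeat (last at 7), move window start to 8
  Position 9 ('d'): window [8,9] length 2
Longest substring with no repeats: "bfadg" with length 5

5


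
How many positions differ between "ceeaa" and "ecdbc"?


Comparing "ceeaa" and "ecdbc" position by position:
  Position 0: 'c' vs 'e' => DIFFER
  Position 1: 'e' vs 'c' => DIFFER
  Position 2: 'e' vs 'd' => DIFFER
  Position 3: 'a' vs 'b' => DIFFER
  Position 4: 'a' vs 'c' => DIFFER
Positions that differ: 5

5


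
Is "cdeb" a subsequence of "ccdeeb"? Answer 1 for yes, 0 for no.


Check if "cdeb" is a subsequence of "ccdeeb"
Greedy scan:
  Position 0 ('c'): matches sub[0] = 'c'
  Position 1 ('c'): no match needed
  Position 2 ('d'): matches sub[1] = 'd'
  Position 3 ('e'): matches sub[2] = 'e'
  Position 4 ('e'): no match needed
  Position 5 ('b'): matches sub[3] = 'b'
All 4 characters matched => is a subsequence

1


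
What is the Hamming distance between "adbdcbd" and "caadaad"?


Comparing "adbdcbd" and "caadaad" position by position:
  Position 0: 'a' vs 'c' => differ
  Position 1: 'd' vs 'a' => differ
  Position 2: 'b' vs 'a' => differ
  Position 3: 'd' vs 'd' => same
  Position 4: 'c' vs 'a' => differ
  Position 5: 'b' vs 'a' => differ
  Position 6: 'd' vs 'd' => same
Total differences (Hamming distance): 5

5


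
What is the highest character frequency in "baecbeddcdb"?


Input: baecbeddcdb
Character counts:
  'a': 1
  'b': 3
  'c': 2
  'd': 3
  'e': 2
Maximum frequency: 3

3


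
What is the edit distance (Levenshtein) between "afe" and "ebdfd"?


Computing edit distance: "afe" -> "ebdfd"
DP table:
           e    b    d    f    d
      0    1    2    3    4    5
  a   1    1    2    3    4    5
  f   2    2    2    3    3    4
  e   3    2    3    3    4    4
Edit distance = dp[3][5] = 4

4


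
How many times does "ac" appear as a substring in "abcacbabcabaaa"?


Searching for "ac" in "abcacbabcabaaa"
Scanning each position:
  Position 0: "ab" => no
  Position 1: "bc" => no
  Position 2: "ca" => no
  Position 3: "ac" => MATCH
  Position 4: "cb" => no
  Position 5: "ba" => no
  Position 6: "ab" => no
  Position 7: "bc" => no
  Position 8: "ca" => no
  Position 9: "ab" => no
  Position 10: "ba" => no
  Position 11: "aa" => no
  Position 12: "aa" => no
Total occurrences: 1

1


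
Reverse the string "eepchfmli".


Input: eepchfmli
Reading characters right to left:
  Position 8: 'i'
  Position 7: 'l'
  Position 6: 'm'
  Position 5: 'f'
  Position 4: 'h'
  Position 3: 'c'
  Position 2: 'p'
  Position 1: 'e'
  Position 0: 'e'
Reversed: ilmfhcpee

ilmfhcpee


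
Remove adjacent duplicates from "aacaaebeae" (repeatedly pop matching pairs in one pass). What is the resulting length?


Input: aacaaebeae
Stack-based adjacent duplicate removal:
  Read 'a': push. Stack: a
  Read 'a': matches stack top 'a' => pop. Stack: (empty)
  Read 'c': push. Stack: c
  Read 'a': push. Stack: ca
  Read 'a': matches stack top 'a' => pop. Stack: c
  Read 'e': push. Stack: ce
  Read 'b': push. Stack: ceb
  Read 'e': push. Stack: cebe
  Read 'a': push. Stack: cebea
  Read 'e': push. Stack: cebeae
Final stack: "cebeae" (length 6)

6


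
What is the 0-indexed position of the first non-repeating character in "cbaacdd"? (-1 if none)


Input: cbaacdd
Character frequencies:
  'a': 2
  'b': 1
  'c': 2
  'd': 2
Scanning left to right for freq == 1:
  Position 0 ('c'): freq=2, skip
  Position 1 ('b'): unique! => answer = 1

1


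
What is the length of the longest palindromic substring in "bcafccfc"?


Input: "bcafccfc"
Checking substrings for palindromes:
  [3:7] "fccf" (len 4) => palindrome
  [5:8] "cfc" (len 3) => palindrome
  [4:6] "cc" (len 2) => palindrome
Longest palindromic substring: "fccf" with length 4

4


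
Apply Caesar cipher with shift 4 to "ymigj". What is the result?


Caesar cipher: shift "ymigj" by 4
  'y' (pos 24) + 4 = pos 2 = 'c'
  'm' (pos 12) + 4 = pos 16 = 'q'
  'i' (pos 8) + 4 = pos 12 = 'm'
  'g' (pos 6) + 4 = pos 10 = 'k'
  'j' (pos 9) + 4 = pos 13 = 'n'
Result: cqmkn

cqmkn


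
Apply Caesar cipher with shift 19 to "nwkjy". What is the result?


Caesar cipher: shift "nwkjy" by 19
  'n' (pos 13) + 19 = pos 6 = 'g'
  'w' (pos 22) + 19 = pos 15 = 'p'
  'k' (pos 10) + 19 = pos 3 = 'd'
  'j' (pos 9) + 19 = pos 2 = 'c'
  'y' (pos 24) + 19 = pos 17 = 'r'
Result: gpdcr

gpdcr


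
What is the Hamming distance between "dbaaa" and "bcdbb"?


Comparing "dbaaa" and "bcdbb" position by position:
  Position 0: 'd' vs 'b' => differ
  Position 1: 'b' vs 'c' => differ
  Position 2: 'a' vs 'd' => differ
  Position 3: 'a' vs 'b' => differ
  Position 4: 'a' vs 'b' => differ
Total differences (Hamming distance): 5

5


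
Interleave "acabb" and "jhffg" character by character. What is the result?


Interleaving "acabb" and "jhffg":
  Position 0: 'a' from first, 'j' from second => "aj"
  Position 1: 'c' from first, 'h' from second => "ch"
  Position 2: 'a' from first, 'f' from second => "af"
  Position 3: 'b' from first, 'f' from second => "bf"
  Position 4: 'b' from first, 'g' from second => "bg"
Result: ajchafbfbg

ajchafbfbg


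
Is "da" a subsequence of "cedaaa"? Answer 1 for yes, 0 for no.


Check if "da" is a subsequence of "cedaaa"
Greedy scan:
  Position 0 ('c'): no match needed
  Position 1 ('e'): no match needed
  Position 2 ('d'): matches sub[0] = 'd'
  Position 3 ('a'): matches sub[1] = 'a'
  Position 4 ('a'): no match needed
  Position 5 ('a'): no match needed
All 2 characters matched => is a subsequence

1


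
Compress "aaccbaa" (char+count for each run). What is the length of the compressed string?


Input: aaccbaa
Runs:
  'a' x 2 => "a2"
  'c' x 2 => "c2"
  'b' x 1 => "b1"
  'a' x 2 => "a2"
Compressed: "a2c2b1a2"
Compressed length: 8

8


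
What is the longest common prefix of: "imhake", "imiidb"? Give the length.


Words: imhake, imiidb
  Position 0: all 'i' => match
  Position 1: all 'm' => match
  Position 2: ('h', 'i') => mismatch, stop
LCP = "im" (length 2)

2


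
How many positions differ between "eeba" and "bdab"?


Comparing "eeba" and "bdab" position by position:
  Position 0: 'e' vs 'b' => DIFFER
  Position 1: 'e' vs 'd' => DIFFER
  Position 2: 'b' vs 'a' => DIFFER
  Position 3: 'a' vs 'b' => DIFFER
Positions that differ: 4

4


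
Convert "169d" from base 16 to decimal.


Input: "169d" in base 16
Positional expansion:
  Digit '1' (value 1) x 16^3 = 4096
  Digit '6' (value 6) x 16^2 = 1536
  Digit '9' (value 9) x 16^1 = 144
  Digit 'd' (value 13) x 16^0 = 13
Sum = 5789

5789


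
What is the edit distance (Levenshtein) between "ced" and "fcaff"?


Computing edit distance: "ced" -> "fcaff"
DP table:
           f    c    a    f    f
      0    1    2    3    4    5
  c   1    1    1    2    3    4
  e   2    2    2    2    3    4
  d   3    3    3    3    3    4
Edit distance = dp[3][5] = 4

4


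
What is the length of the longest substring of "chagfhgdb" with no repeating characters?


Input: "chagfhgdb"
Sliding window (track last position of each char):
  Position 0 ('c'): window [0,0] length 1 -- new best
  Position 1 ('h'): window [0,1] length 2 -- new best
  Position 2 ('a'): window [0,2] length 3 -- new best
  Position 3 ('g'): window [0,3] length 4 -- new best
  Position 4 ('f'): window [0,4] length 5 -- new best
  Position 5 ('h'): repeat (last at 1), move window start to 2
  Position 5 ('h'): window [2,5] length 4
  Position 6 ('g'): repeat (last at 3), move window start to 4
  Position 6 ('g'): window [4,6] length 3
  Position 7 ('d'): window [4,7] length 4
  Position 8 ('b'): window [4,8] length 5
Longest substring with no repeats: "chagf" with length 5

5


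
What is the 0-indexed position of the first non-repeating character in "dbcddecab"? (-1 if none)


Input: dbcddecab
Character frequencies:
  'a': 1
  'b': 2
  'c': 2
  'd': 3
  'e': 1
Scanning left to right for freq == 1:
  Position 0 ('d'): freq=3, skip
  Position 1 ('b'): freq=2, skip
  Position 2 ('c'): freq=2, skip
  Position 3 ('d'): freq=3, skip
  Position 4 ('d'): freq=3, skip
  Position 5 ('e'): unique! => answer = 5

5


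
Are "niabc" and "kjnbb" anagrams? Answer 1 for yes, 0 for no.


Strings: "niabc", "kjnbb"
Sorted first:  abcin
Sorted second: bbjkn
Differ at position 0: 'a' vs 'b' => not anagrams

0


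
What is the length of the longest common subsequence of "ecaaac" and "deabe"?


LCS of "ecaaac" and "deabe"
DP table:
           d    e    a    b    e
      0    0    0    0    0    0
  e   0    0    1    1    1    1
  c   0    0    1    1    1    1
  a   0    0    1    2    2    2
  a   0    0    1    2    2    2
  a   0    0    1    2    2    2
  c   0    0    1    2    2    2
LCS length = dp[6][5] = 2

2


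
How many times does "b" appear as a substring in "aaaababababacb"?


Searching for "b" in "aaaababababacb"
Scanning each position:
  Position 0: "a" => no
  Position 1: "a" => no
  Position 2: "a" => no
  Position 3: "a" => no
  Position 4: "b" => MATCH
  Position 5: "a" => no
  Position 6: "b" => MATCH
  Position 7: "a" => no
  Position 8: "b" => MATCH
  Position 9: "a" => no
  Position 10: "b" => MATCH
  Position 11: "a" => no
  Position 12: "c" => no
  Position 13: "b" => MATCH
Total occurrences: 5

5


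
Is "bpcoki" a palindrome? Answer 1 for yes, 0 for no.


Input: bpcoki
Reversed: ikocpb
  Compare pos 0 ('b') with pos 5 ('i'): MISMATCH
  Compare pos 1 ('p') with pos 4 ('k'): MISMATCH
  Compare pos 2 ('c') with pos 3 ('o'): MISMATCH
Result: not a palindrome

0


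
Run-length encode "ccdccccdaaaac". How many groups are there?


Input: ccdccccdaaaac
Scanning for consecutive runs:
  Group 1: 'c' x 2 (positions 0-1)
  Group 2: 'd' x 1 (positions 2-2)
  Group 3: 'c' x 4 (positions 3-6)
  Group 4: 'd' x 1 (positions 7-7)
  Group 5: 'a' x 4 (positions 8-11)
  Group 6: 'c' x 1 (positions 12-12)
Total groups: 6

6


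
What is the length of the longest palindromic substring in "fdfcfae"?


Input: "fdfcfae"
Checking substrings for palindromes:
  [0:3] "fdf" (len 3) => palindrome
  [2:5] "fcf" (len 3) => palindrome
Longest palindromic substring: "fdf" with length 3

3


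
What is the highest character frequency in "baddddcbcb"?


Input: baddddcbcb
Character counts:
  'a': 1
  'b': 3
  'c': 2
  'd': 4
Maximum frequency: 4

4


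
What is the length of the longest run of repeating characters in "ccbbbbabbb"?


Input: "ccbbbbabbb"
Scanning for longest run:
  Position 1 ('c'): continues run of 'c', length=2
  Position 2 ('b'): new char, reset run to 1
  Position 3 ('b'): continues run of 'b', length=2
  Position 4 ('b'): continues run of 'b', length=3
  Position 5 ('b'): continues run of 'b', length=4
  Position 6 ('a'): new char, reset run to 1
  Position 7 ('b'): new char, reset run to 1
  Position 8 ('b'): continues run of 'b', length=2
  Position 9 ('b'): continues run of 'b', length=3
Longest run: 'b' with length 4

4


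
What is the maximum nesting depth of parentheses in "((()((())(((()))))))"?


Input: "((()((())(((()))))))"
Tracking depth:
  Position 0 '(': depth becomes 1
  Position 1 '(': depth becomes 2
  Position 2 '(': depth becomes 3
  Position 3 ')': depth becomes 2
  Position 4 '(': depth becomes 3
  Position 5 '(': depth becomes 4
  Position 6 '(': depth becomes 5
  Position 7 ')': depth becomes 4
  Position 8 ')': depth becomes 3
  Position 9 '(': depth becomes 4
  Position 10 '(': depth becomes 5
  Position 11 '(': depth becomes 6
  Position 12 '(': depth becomes 7
  Position 13 ')': depth becomes 6
  Position 14 ')': depth becomes 5
  Position 15 ')': depth becomes 4
  Position 16 ')': depth becomes 3
  Position 17 ')': depth becomes 2
  Position 18 ')': depth becomes 1
  Position 19 ')': depth becomes 0
Maximum depth reached: 7

7


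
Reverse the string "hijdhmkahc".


Input: hijdhmkahc
Reading characters right to left:
  Position 9: 'c'
  Position 8: 'h'
  Position 7: 'a'
  Position 6: 'k'
  Position 5: 'm'
  Position 4: 'h'
  Position 3: 'd'
  Position 2: 'j'
  Position 1: 'i'
  Position 0: 'h'
Reversed: chakmhdjih

chakmhdjih


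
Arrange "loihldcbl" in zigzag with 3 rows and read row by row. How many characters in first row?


Zigzag "loihldcbl" into 3 rows:
Placing characters:
  'l' => row 0
  'o' => row 1
  'i' => row 2
  'h' => row 1
  'l' => row 0
  'd' => row 1
  'c' => row 2
  'b' => row 1
  'l' => row 0
Rows:
  Row 0: "lll"
  Row 1: "ohdb"
  Row 2: "ic"
First row length: 3

3


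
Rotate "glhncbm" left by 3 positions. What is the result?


Input: "glhncbm", rotate left by 3
First 3 characters: "glh"
Remaining characters: "ncbm"
Concatenate remaining + first: "ncbm" + "glh" = "ncbmglh"

ncbmglh


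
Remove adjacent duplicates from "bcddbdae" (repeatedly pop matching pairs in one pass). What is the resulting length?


Input: bcddbdae
Stack-based adjacent duplicate removal:
  Read 'b': push. Stack: b
  Read 'c': push. Stack: bc
  Read 'd': push. Stack: bcd
  Read 'd': matches stack top 'd' => pop. Stack: bc
  Read 'b': push. Stack: bcb
  Read 'd': push. Stack: bcbd
  Read 'a': push. Stack: bcbda
  Read 'e': push. Stack: bcbdae
Final stack: "bcbdae" (length 6)

6


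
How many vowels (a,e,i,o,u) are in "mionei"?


Input: mionei
Checking each character:
  'm' at position 0: consonant
  'i' at position 1: vowel (running total: 1)
  'o' at position 2: vowel (running total: 2)
  'n' at position 3: consonant
  'e' at position 4: vowel (running total: 3)
  'i' at position 5: vowel (running total: 4)
Total vowels: 4

4


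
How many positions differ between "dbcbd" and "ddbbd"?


Comparing "dbcbd" and "ddbbd" position by position:
  Position 0: 'd' vs 'd' => same
  Position 1: 'b' vs 'd' => DIFFER
  Position 2: 'c' vs 'b' => DIFFER
  Position 3: 'b' vs 'b' => same
  Position 4: 'd' vs 'd' => same
Positions that differ: 2

2


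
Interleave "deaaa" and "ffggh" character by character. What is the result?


Interleaving "deaaa" and "ffggh":
  Position 0: 'd' from first, 'f' from second => "df"
  Position 1: 'e' from first, 'f' from second => "ef"
  Position 2: 'a' from first, 'g' from second => "ag"
  Position 3: 'a' from first, 'g' from second => "ag"
  Position 4: 'a' from first, 'h' from second => "ah"
Result: dfefagagah

dfefagagah


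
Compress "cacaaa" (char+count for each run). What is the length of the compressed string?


Input: cacaaa
Runs:
  'c' x 1 => "c1"
  'a' x 1 => "a1"
  'c' x 1 => "c1"
  'a' x 3 => "a3"
Compressed: "c1a1c1a3"
Compressed length: 8

8


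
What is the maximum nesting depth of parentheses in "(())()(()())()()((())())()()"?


Input: "(())()(()())()()((())())()()"
Tracking depth:
  Position 0 '(': depth becomes 1
  Position 1 '(': depth becomes 2
  Position 2 ')': depth becomes 1
  Position 3 ')': depth becomes 0
  Position 4 '(': depth becomes 1
  Position 5 ')': depth becomes 0
  Position 6 '(': depth becomes 1
  Position 7 '(': depth becomes 2
  Position 8 ')': depth becomes 1
  Position 9 '(': depth becomes 2
  Position 10 ')': depth becomes 1
  Position 11 ')': depth becomes 0
  Position 12 '(': depth becomes 1
  Position 13 ')': depth becomes 0
  Position 14 '(': depth becomes 1
  Position 15 ')': depth becomes 0
  Position 16 '(': depth becomes 1
  Position 17 '(': depth becomes 2
  Position 18 '(': depth becomes 3
  Position 19 ')': depth becomes 2
  Position 20 ')': depth becomes 1
  Position 21 '(': depth becomes 2
  Position 22 ')': depth becomes 1
  Position 23 ')': depth becomes 0
  Position 24 '(': depth becomes 1
  Position 25 ')': depth becomes 0
  Position 26 '(': depth becomes 1
  Position 27 ')': depth becomes 0
Maximum depth reached: 3

3


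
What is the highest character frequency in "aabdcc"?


Input: aabdcc
Character counts:
  'a': 2
  'b': 1
  'c': 2
  'd': 1
Maximum frequency: 2

2


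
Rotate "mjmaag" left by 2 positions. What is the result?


Input: "mjmaag", rotate left by 2
First 2 characters: "mj"
Remaining characters: "maag"
Concatenate remaining + first: "maag" + "mj" = "maagmj"

maagmj


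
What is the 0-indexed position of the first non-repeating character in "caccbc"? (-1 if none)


Input: caccbc
Character frequencies:
  'a': 1
  'b': 1
  'c': 4
Scanning left to right for freq == 1:
  Position 0 ('c'): freq=4, skip
  Position 1 ('a'): unique! => answer = 1

1


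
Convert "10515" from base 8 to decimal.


Input: "10515" in base 8
Positional expansion:
  Digit '1' (value 1) x 8^4 = 4096
  Digit '0' (value 0) x 8^3 = 0
  Digit '5' (value 5) x 8^2 = 320
  Digit '1' (value 1) x 8^1 = 8
  Digit '5' (value 5) x 8^0 = 5
Sum = 4429

4429


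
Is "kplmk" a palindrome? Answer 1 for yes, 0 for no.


Input: kplmk
Reversed: kmlpk
  Compare pos 0 ('k') with pos 4 ('k'): match
  Compare pos 1 ('p') with pos 3 ('m'): MISMATCH
Result: not a palindrome

0


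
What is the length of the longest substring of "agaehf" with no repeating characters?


Input: "agaehf"
Sliding window (track last position of each char):
  Position 0 ('a'): window [0,0] length 1 -- new best
  Position 1 ('g'): window [0,1] length 2 -- new best
  Position 2 ('a'): repeat (last at 0), move window start to 1
  Position 2 ('a'): window [1,2] length 2
  Position 3 ('e'): window [1,3] length 3 -- new best
  Position 4 ('h'): window [1,4] length 4 -- new best
  Position 5 ('f'): window [1,5] length 5 -- new best
Longest substring with no repeats: "gaehf" with length 5

5


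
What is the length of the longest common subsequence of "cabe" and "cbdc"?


LCS of "cabe" and "cbdc"
DP table:
           c    b    d    c
      0    0    0    0    0
  c   0    1    1    1    1
  a   0    1    1    1    1
  b   0    1    2    2    2
  e   0    1    2    2    2
LCS length = dp[4][4] = 2

2


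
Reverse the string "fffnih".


Input: fffnih
Reading characters right to left:
  Position 5: 'h'
  Position 4: 'i'
  Position 3: 'n'
  Position 2: 'f'
  Position 1: 'f'
  Position 0: 'f'
Reversed: hinfff

hinfff


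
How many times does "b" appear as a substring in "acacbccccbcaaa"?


Searching for "b" in "acacbccccbcaaa"
Scanning each position:
  Position 0: "a" => no
  Position 1: "c" => no
  Position 2: "a" => no
  Position 3: "c" => no
  Position 4: "b" => MATCH
  Position 5: "c" => no
  Position 6: "c" => no
  Position 7: "c" => no
  Position 8: "c" => no
  Position 9: "b" => MATCH
  Position 10: "c" => no
  Position 11: "a" => no
  Position 12: "a" => no
  Position 13: "a" => no
Total occurrences: 2

2
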